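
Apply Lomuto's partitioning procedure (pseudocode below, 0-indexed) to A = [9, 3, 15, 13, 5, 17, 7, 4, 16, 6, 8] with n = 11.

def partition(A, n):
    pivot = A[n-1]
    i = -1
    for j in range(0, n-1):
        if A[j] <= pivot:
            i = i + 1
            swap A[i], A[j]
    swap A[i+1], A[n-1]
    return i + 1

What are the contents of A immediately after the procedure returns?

[3, 5, 7, 4, 6, 8, 15, 13, 16, 9, 17]

pivot = A[10] = 8; i = -1
j=0: A[0]=9 > 8 → no swap
j=1: A[1]=3 ≤ 8 → i=0, swap A[0],A[1] → [3, 9, 15, 13, 5, 17, 7, 4, 16, 6, 8]
j=2: A[2]=15 > 8 → no swap
j=3: A[3]=13 > 8 → no swap
j=4: A[4]=5 ≤ 8 → i=1, swap A[1],A[4] → [3, 5, 15, 13, 9, 17, 7, 4, 16, 6, 8]
j=5: A[5]=17 > 8 → no swap
j=6: A[6]=7 ≤ 8 → i=2, swap A[2],A[6] → [3, 5, 7, 13, 9, 17, 15, 4, 16, 6, 8]
j=7: A[7]=4 ≤ 8 → i=3, swap A[3],A[7] → [3, 5, 7, 4, 9, 17, 15, 13, 16, 6, 8]
j=8: A[8]=16 > 8 → no swap
j=9: A[9]=6 ≤ 8 → i=4, swap A[4],A[9] → [3, 5, 7, 4, 6, 17, 15, 13, 16, 9, 8]
final swap A[5],A[10] → [3, 5, 7, 4, 6, 8, 15, 13, 16, 9, 17]; return 5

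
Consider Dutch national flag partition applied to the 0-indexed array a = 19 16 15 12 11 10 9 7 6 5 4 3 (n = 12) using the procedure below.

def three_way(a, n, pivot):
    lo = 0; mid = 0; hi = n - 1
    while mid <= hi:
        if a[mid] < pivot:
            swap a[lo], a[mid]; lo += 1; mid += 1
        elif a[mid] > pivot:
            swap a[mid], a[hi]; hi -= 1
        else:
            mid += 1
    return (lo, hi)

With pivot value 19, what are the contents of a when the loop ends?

lo=0 mid=0 hi=11
19=19: mid=1
16<19: swap(0,1), lo=1 mid=2 ⇒ 16 19 15 12 11 10 9 7 6 5 4 3
15<19: swap(1,2), lo=2 mid=3 ⇒ 16 15 19 12 11 10 9 7 6 5 4 3
12<19: swap(2,3), lo=3 mid=4 ⇒ 16 15 12 19 11 10 9 7 6 5 4 3
11<19: swap(3,4), lo=4 mid=5 ⇒ 16 15 12 11 19 10 9 7 6 5 4 3
10<19: swap(4,5), lo=5 mid=6 ⇒ 16 15 12 11 10 19 9 7 6 5 4 3
9<19: swap(5,6), lo=6 mid=7 ⇒ 16 15 12 11 10 9 19 7 6 5 4 3
7<19: swap(6,7), lo=7 mid=8 ⇒ 16 15 12 11 10 9 7 19 6 5 4 3
6<19: swap(7,8), lo=8 mid=9 ⇒ 16 15 12 11 10 9 7 6 19 5 4 3
5<19: swap(8,9), lo=9 mid=10 ⇒ 16 15 12 11 10 9 7 6 5 19 4 3
4<19: swap(9,10), lo=10 mid=11 ⇒ 16 15 12 11 10 9 7 6 5 4 19 3
3<19: swap(10,11), lo=11 mid=12 ⇒ 16 15 12 11 10 9 7 6 5 4 3 19
done. lo=11 hi=11; a=16 15 12 11 10 9 7 6 5 4 3 19

16 15 12 11 10 9 7 6 5 4 3 19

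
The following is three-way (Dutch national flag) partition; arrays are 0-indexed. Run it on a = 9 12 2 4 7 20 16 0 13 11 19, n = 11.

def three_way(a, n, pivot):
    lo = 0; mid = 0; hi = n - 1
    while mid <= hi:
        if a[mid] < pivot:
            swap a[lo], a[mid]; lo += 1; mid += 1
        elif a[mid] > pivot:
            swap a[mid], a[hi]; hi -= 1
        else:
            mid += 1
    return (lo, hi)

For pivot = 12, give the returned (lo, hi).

(6, 6)

pivot = 12; lo=0, mid=0, hi=10
a[mid]=9<12: swap a[0],a[0]; lo=1,mid=1 → 9 12 2 4 7 20 16 0 13 11 19
a[mid]=12=12: mid=2
a[mid]=2<12: swap a[1],a[2]; lo=2,mid=3 → 9 2 12 4 7 20 16 0 13 11 19
a[mid]=4<12: swap a[2],a[3]; lo=3,mid=4 → 9 2 4 12 7 20 16 0 13 11 19
a[mid]=7<12: swap a[3],a[4]; lo=4,mid=5 → 9 2 4 7 12 20 16 0 13 11 19
a[mid]=20>12: swap a[5],a[10]; hi=9 → 9 2 4 7 12 19 16 0 13 11 20
a[mid]=19>12: swap a[5],a[9]; hi=8 → 9 2 4 7 12 11 16 0 13 19 20
a[mid]=11<12: swap a[4],a[5]; lo=5,mid=6 → 9 2 4 7 11 12 16 0 13 19 20
a[mid]=16>12: swap a[6],a[8]; hi=7 → 9 2 4 7 11 12 13 0 16 19 20
a[mid]=13>12: swap a[6],a[7]; hi=6 → 9 2 4 7 11 12 0 13 16 19 20
a[mid]=0<12: swap a[5],a[6]; lo=6,mid=7 → 9 2 4 7 11 0 12 13 16 19 20
end: lo=6, hi=6; a = 9 2 4 7 11 0 12 13 16 19 20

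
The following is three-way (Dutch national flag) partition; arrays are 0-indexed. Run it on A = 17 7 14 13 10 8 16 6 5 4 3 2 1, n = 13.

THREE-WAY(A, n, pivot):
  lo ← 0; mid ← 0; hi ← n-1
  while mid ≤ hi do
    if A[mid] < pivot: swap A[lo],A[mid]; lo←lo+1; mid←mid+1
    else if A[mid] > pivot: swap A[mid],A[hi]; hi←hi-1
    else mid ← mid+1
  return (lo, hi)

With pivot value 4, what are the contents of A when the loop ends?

pivot = 4; lo=0, mid=0, hi=12
A[mid]=17>4: swap A[0],A[12]; hi=11 → 1 7 14 13 10 8 16 6 5 4 3 2 17
A[mid]=1<4: swap A[0],A[0]; lo=1,mid=1 → 1 7 14 13 10 8 16 6 5 4 3 2 17
A[mid]=7>4: swap A[1],A[11]; hi=10 → 1 2 14 13 10 8 16 6 5 4 3 7 17
A[mid]=2<4: swap A[1],A[1]; lo=2,mid=2 → 1 2 14 13 10 8 16 6 5 4 3 7 17
A[mid]=14>4: swap A[2],A[10]; hi=9 → 1 2 3 13 10 8 16 6 5 4 14 7 17
A[mid]=3<4: swap A[2],A[2]; lo=3,mid=3 → 1 2 3 13 10 8 16 6 5 4 14 7 17
A[mid]=13>4: swap A[3],A[9]; hi=8 → 1 2 3 4 10 8 16 6 5 13 14 7 17
A[mid]=4=4: mid=4
A[mid]=10>4: swap A[4],A[8]; hi=7 → 1 2 3 4 5 8 16 6 10 13 14 7 17
A[mid]=5>4: swap A[4],A[7]; hi=6 → 1 2 3 4 6 8 16 5 10 13 14 7 17
A[mid]=6>4: swap A[4],A[6]; hi=5 → 1 2 3 4 16 8 6 5 10 13 14 7 17
A[mid]=16>4: swap A[4],A[5]; hi=4 → 1 2 3 4 8 16 6 5 10 13 14 7 17
A[mid]=8>4: swap A[4],A[4]; hi=3 → 1 2 3 4 8 16 6 5 10 13 14 7 17
end: lo=3, hi=3; A = 1 2 3 4 8 16 6 5 10 13 14 7 17

1 2 3 4 8 16 6 5 10 13 14 7 17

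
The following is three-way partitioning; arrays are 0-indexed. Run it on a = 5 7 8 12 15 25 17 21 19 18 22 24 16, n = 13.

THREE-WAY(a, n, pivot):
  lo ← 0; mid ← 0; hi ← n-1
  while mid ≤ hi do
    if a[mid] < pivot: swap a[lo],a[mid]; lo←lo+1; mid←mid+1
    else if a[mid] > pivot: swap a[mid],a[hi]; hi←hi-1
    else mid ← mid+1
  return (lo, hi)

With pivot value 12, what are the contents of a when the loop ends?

lo=0 mid=0 hi=12
5<12: swap(0,0), lo=1 mid=1 ⇒ 5 7 8 12 15 25 17 21 19 18 22 24 16
7<12: swap(1,1), lo=2 mid=2 ⇒ 5 7 8 12 15 25 17 21 19 18 22 24 16
8<12: swap(2,2), lo=3 mid=3 ⇒ 5 7 8 12 15 25 17 21 19 18 22 24 16
12=12: mid=4
15>12: swap(4,12), hi=11 ⇒ 5 7 8 12 16 25 17 21 19 18 22 24 15
16>12: swap(4,11), hi=10 ⇒ 5 7 8 12 24 25 17 21 19 18 22 16 15
24>12: swap(4,10), hi=9 ⇒ 5 7 8 12 22 25 17 21 19 18 24 16 15
22>12: swap(4,9), hi=8 ⇒ 5 7 8 12 18 25 17 21 19 22 24 16 15
18>12: swap(4,8), hi=7 ⇒ 5 7 8 12 19 25 17 21 18 22 24 16 15
19>12: swap(4,7), hi=6 ⇒ 5 7 8 12 21 25 17 19 18 22 24 16 15
21>12: swap(4,6), hi=5 ⇒ 5 7 8 12 17 25 21 19 18 22 24 16 15
17>12: swap(4,5), hi=4 ⇒ 5 7 8 12 25 17 21 19 18 22 24 16 15
25>12: swap(4,4), hi=3 ⇒ 5 7 8 12 25 17 21 19 18 22 24 16 15
done. lo=3 hi=3; a=5 7 8 12 25 17 21 19 18 22 24 16 15

5 7 8 12 25 17 21 19 18 22 24 16 15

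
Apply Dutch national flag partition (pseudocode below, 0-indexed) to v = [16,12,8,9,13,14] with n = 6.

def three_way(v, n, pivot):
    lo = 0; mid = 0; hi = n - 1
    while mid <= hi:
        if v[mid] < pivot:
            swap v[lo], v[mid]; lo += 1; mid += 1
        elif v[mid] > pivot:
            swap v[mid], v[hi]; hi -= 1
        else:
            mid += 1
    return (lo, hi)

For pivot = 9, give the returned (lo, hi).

(1, 1)

lo=0 mid=0 hi=5
16>9: swap(0,5), hi=4 ⇒ [14,12,8,9,13,16]
14>9: swap(0,4), hi=3 ⇒ [13,12,8,9,14,16]
13>9: swap(0,3), hi=2 ⇒ [9,12,8,13,14,16]
9=9: mid=1
12>9: swap(1,2), hi=1 ⇒ [9,8,12,13,14,16]
8<9: swap(0,1), lo=1 mid=2 ⇒ [8,9,12,13,14,16]
done. lo=1 hi=1; v=[8,9,12,13,14,16]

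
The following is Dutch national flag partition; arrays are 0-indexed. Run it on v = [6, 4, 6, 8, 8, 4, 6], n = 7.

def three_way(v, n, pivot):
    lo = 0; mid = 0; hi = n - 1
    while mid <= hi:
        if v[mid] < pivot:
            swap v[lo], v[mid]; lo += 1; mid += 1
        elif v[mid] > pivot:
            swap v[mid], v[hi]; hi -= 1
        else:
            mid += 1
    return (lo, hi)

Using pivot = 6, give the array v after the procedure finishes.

lo=0 mid=0 hi=6
6=6: mid=1
4<6: swap(0,1), lo=1 mid=2 ⇒ [4, 6, 6, 8, 8, 4, 6]
6=6: mid=3
8>6: swap(3,6), hi=5 ⇒ [4, 6, 6, 6, 8, 4, 8]
6=6: mid=4
8>6: swap(4,5), hi=4 ⇒ [4, 6, 6, 6, 4, 8, 8]
4<6: swap(1,4), lo=2 mid=5 ⇒ [4, 4, 6, 6, 6, 8, 8]
done. lo=2 hi=4; v=[4, 4, 6, 6, 6, 8, 8]

[4, 4, 6, 6, 6, 8, 8]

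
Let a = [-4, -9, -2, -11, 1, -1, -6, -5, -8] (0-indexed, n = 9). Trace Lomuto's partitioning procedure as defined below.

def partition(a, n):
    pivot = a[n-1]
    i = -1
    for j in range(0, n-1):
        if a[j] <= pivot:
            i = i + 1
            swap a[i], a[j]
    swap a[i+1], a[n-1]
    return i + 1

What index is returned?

2

pivot=-8, i=-1
j=0: -4>-8, skip
j=1: -9≤-8, i=0, swap(0,1) ⇒ [-9, -4, -2, -11, 1, -1, -6, -5, -8]
j=2: -2>-8, skip
j=3: -11≤-8, i=1, swap(1,3) ⇒ [-9, -11, -2, -4, 1, -1, -6, -5, -8]
j=4: 1>-8, skip
j=5: -1>-8, skip
j=6: -6>-8, skip
j=7: -5>-8, skip
swap(2,8) ⇒ [-9, -11, -8, -4, 1, -1, -6, -5, -2]; return 2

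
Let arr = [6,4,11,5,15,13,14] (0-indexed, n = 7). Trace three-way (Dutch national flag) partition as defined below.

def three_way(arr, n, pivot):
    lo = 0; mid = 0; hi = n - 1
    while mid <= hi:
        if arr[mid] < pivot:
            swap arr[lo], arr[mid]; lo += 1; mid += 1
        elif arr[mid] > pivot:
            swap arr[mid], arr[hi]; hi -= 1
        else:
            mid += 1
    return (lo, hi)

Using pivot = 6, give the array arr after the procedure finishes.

pivot = 6; lo=0, mid=0, hi=6
arr[mid]=6=6: mid=1
arr[mid]=4<6: swap arr[0],arr[1]; lo=1,mid=2 → [4,6,11,5,15,13,14]
arr[mid]=11>6: swap arr[2],arr[6]; hi=5 → [4,6,14,5,15,13,11]
arr[mid]=14>6: swap arr[2],arr[5]; hi=4 → [4,6,13,5,15,14,11]
arr[mid]=13>6: swap arr[2],arr[4]; hi=3 → [4,6,15,5,13,14,11]
arr[mid]=15>6: swap arr[2],arr[3]; hi=2 → [4,6,5,15,13,14,11]
arr[mid]=5<6: swap arr[1],arr[2]; lo=2,mid=3 → [4,5,6,15,13,14,11]
end: lo=2, hi=2; arr = [4,5,6,15,13,14,11]

[4,5,6,15,13,14,11]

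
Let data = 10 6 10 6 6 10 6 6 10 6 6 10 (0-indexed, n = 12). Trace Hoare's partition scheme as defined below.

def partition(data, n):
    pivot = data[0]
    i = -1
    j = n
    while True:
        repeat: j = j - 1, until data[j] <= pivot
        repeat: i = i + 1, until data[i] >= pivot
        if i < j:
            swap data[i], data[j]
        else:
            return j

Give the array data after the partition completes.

10 6 6 6 6 6 6 6 10 10 10 10

pivot = data[0] = 10; i = -1, j = 12
j→11 (data[11]=10≤10), i→0 (data[0]=10≥10); i<j, swap → 10 6 10 6 6 10 6 6 10 6 6 10
j→10 (data[10]=6≤10), i→2 (data[2]=10≥10); i<j, swap → 10 6 6 6 6 10 6 6 10 6 10 10
j→9 (data[9]=6≤10), i→5 (data[5]=10≥10); i<j, swap → 10 6 6 6 6 6 6 6 10 10 10 10
j→8, i→8; i≥j, return j=8. data = 10 6 6 6 6 6 6 6 10 10 10 10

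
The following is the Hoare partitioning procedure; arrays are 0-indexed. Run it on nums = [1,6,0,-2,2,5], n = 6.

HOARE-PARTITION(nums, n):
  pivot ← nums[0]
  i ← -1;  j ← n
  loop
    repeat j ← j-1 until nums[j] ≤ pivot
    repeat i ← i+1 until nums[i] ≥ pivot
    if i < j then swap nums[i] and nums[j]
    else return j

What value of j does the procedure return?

pivot = nums[0] = 1; i = -1, j = 6
j→3 (nums[3]=-2≤1), i→0 (nums[0]=1≥1); i<j, swap → [-2,6,0,1,2,5]
j→2 (nums[2]=0≤1), i→1 (nums[1]=6≥1); i<j, swap → [-2,0,6,1,2,5]
j→1, i→2; i≥j, return j=1. nums = [-2,0,6,1,2,5]

1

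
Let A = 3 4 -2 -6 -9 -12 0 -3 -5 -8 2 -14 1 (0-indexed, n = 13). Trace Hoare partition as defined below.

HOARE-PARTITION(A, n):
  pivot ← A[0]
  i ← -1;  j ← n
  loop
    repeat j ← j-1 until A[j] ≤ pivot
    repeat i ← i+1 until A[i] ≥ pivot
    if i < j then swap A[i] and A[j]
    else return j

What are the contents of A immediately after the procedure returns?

pivot = A[0] = 3; i = -1, j = 13
j→12 (A[12]=1≤3), i→0 (A[0]=3≥3); i<j, swap → 1 4 -2 -6 -9 -12 0 -3 -5 -8 2 -14 3
j→11 (A[11]=-14≤3), i→1 (A[1]=4≥3); i<j, swap → 1 -14 -2 -6 -9 -12 0 -3 -5 -8 2 4 3
j→10, i→11; i≥j, return j=10. A = 1 -14 -2 -6 -9 -12 0 -3 -5 -8 2 4 3

1 -14 -2 -6 -9 -12 0 -3 -5 -8 2 4 3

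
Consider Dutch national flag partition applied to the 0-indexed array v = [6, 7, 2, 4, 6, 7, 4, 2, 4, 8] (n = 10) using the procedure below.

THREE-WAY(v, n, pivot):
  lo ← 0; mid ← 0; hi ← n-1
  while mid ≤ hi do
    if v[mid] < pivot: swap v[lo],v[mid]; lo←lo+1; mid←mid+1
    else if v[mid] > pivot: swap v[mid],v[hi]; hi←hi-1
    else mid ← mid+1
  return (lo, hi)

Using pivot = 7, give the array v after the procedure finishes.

[6, 2, 4, 6, 4, 2, 4, 7, 7, 8]

pivot = 7; lo=0, mid=0, hi=9
v[mid]=6<7: swap v[0],v[0]; lo=1,mid=1 → [6, 7, 2, 4, 6, 7, 4, 2, 4, 8]
v[mid]=7=7: mid=2
v[mid]=2<7: swap v[1],v[2]; lo=2,mid=3 → [6, 2, 7, 4, 6, 7, 4, 2, 4, 8]
v[mid]=4<7: swap v[2],v[3]; lo=3,mid=4 → [6, 2, 4, 7, 6, 7, 4, 2, 4, 8]
v[mid]=6<7: swap v[3],v[4]; lo=4,mid=5 → [6, 2, 4, 6, 7, 7, 4, 2, 4, 8]
v[mid]=7=7: mid=6
v[mid]=4<7: swap v[4],v[6]; lo=5,mid=7 → [6, 2, 4, 6, 4, 7, 7, 2, 4, 8]
v[mid]=2<7: swap v[5],v[7]; lo=6,mid=8 → [6, 2, 4, 6, 4, 2, 7, 7, 4, 8]
v[mid]=4<7: swap v[6],v[8]; lo=7,mid=9 → [6, 2, 4, 6, 4, 2, 4, 7, 7, 8]
v[mid]=8>7: swap v[9],v[9]; hi=8 → [6, 2, 4, 6, 4, 2, 4, 7, 7, 8]
end: lo=7, hi=8; v = [6, 2, 4, 6, 4, 2, 4, 7, 7, 8]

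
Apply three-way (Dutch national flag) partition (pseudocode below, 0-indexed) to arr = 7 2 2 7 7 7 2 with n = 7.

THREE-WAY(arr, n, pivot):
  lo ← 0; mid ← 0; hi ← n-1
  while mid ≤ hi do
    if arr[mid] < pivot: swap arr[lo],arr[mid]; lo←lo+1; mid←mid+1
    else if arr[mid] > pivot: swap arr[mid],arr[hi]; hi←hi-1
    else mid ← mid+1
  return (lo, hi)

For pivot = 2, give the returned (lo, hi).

pivot = 2; lo=0, mid=0, hi=6
arr[mid]=7>2: swap arr[0],arr[6]; hi=5 → 2 2 2 7 7 7 7
arr[mid]=2=2: mid=1
arr[mid]=2=2: mid=2
arr[mid]=2=2: mid=3
arr[mid]=7>2: swap arr[3],arr[5]; hi=4 → 2 2 2 7 7 7 7
arr[mid]=7>2: swap arr[3],arr[4]; hi=3 → 2 2 2 7 7 7 7
arr[mid]=7>2: swap arr[3],arr[3]; hi=2 → 2 2 2 7 7 7 7
end: lo=0, hi=2; arr = 2 2 2 7 7 7 7

(0, 2)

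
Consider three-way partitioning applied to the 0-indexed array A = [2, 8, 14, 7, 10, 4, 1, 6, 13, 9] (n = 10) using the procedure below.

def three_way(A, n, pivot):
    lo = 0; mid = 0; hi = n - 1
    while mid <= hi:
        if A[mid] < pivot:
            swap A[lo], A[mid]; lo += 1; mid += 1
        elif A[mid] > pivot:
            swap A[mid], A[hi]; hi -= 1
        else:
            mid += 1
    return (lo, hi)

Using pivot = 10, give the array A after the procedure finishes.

lo=0 mid=0 hi=9
2<10: swap(0,0), lo=1 mid=1 ⇒ [2, 8, 14, 7, 10, 4, 1, 6, 13, 9]
8<10: swap(1,1), lo=2 mid=2 ⇒ [2, 8, 14, 7, 10, 4, 1, 6, 13, 9]
14>10: swap(2,9), hi=8 ⇒ [2, 8, 9, 7, 10, 4, 1, 6, 13, 14]
9<10: swap(2,2), lo=3 mid=3 ⇒ [2, 8, 9, 7, 10, 4, 1, 6, 13, 14]
7<10: swap(3,3), lo=4 mid=4 ⇒ [2, 8, 9, 7, 10, 4, 1, 6, 13, 14]
10=10: mid=5
4<10: swap(4,5), lo=5 mid=6 ⇒ [2, 8, 9, 7, 4, 10, 1, 6, 13, 14]
1<10: swap(5,6), lo=6 mid=7 ⇒ [2, 8, 9, 7, 4, 1, 10, 6, 13, 14]
6<10: swap(6,7), lo=7 mid=8 ⇒ [2, 8, 9, 7, 4, 1, 6, 10, 13, 14]
13>10: swap(8,8), hi=7 ⇒ [2, 8, 9, 7, 4, 1, 6, 10, 13, 14]
done. lo=7 hi=7; A=[2, 8, 9, 7, 4, 1, 6, 10, 13, 14]

[2, 8, 9, 7, 4, 1, 6, 10, 13, 14]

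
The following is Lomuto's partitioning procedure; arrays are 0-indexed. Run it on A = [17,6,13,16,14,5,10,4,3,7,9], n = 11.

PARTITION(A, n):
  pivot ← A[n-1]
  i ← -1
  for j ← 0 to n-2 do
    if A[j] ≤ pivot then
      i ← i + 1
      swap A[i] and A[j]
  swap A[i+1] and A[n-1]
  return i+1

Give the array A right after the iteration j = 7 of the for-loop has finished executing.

pivot = A[10] = 9; i = -1
j=0: A[0]=17 > 9 → no swap
j=1: A[1]=6 ≤ 9 → i=0, swap A[0],A[1] → [6,17,13,16,14,5,10,4,3,7,9]
j=2: A[2]=13 > 9 → no swap
j=3: A[3]=16 > 9 → no swap
j=4: A[4]=14 > 9 → no swap
j=5: A[5]=5 ≤ 9 → i=1, swap A[1],A[5] → [6,5,13,16,14,17,10,4,3,7,9]
j=6: A[6]=10 > 9 → no swap
j=7: A[7]=4 ≤ 9 → i=2, swap A[2],A[7] → [6,5,4,16,14,17,10,13,3,7,9]
(after j=7) A = [6,5,4,16,14,17,10,13,3,7,9]

[6,5,4,16,14,17,10,13,3,7,9]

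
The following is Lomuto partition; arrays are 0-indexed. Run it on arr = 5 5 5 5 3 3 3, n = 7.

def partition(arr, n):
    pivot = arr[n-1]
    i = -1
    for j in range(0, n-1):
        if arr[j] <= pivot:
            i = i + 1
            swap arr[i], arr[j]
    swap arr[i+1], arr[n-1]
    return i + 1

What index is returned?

pivot = arr[6] = 3; i = -1
j=0: arr[0]=5 > 3 → no swap
j=1: arr[1]=5 > 3 → no swap
j=2: arr[2]=5 > 3 → no swap
j=3: arr[3]=5 > 3 → no swap
j=4: arr[4]=3 ≤ 3 → i=0, swap arr[0],arr[4] → 3 5 5 5 5 3 3
j=5: arr[5]=3 ≤ 3 → i=1, swap arr[1],arr[5] → 3 3 5 5 5 5 3
final swap arr[2],arr[6] → 3 3 3 5 5 5 5; return 2

2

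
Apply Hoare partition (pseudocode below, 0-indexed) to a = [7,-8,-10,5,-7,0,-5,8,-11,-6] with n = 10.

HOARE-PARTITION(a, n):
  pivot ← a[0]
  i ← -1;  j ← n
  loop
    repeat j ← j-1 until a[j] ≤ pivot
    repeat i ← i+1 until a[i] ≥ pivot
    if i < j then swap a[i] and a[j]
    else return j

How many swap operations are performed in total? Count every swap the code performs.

2

pivot = a[0] = 7; i = -1, j = 10
j→9 (a[9]=-6≤7), i→0 (a[0]=7≥7); i<j, swap → [-6,-8,-10,5,-7,0,-5,8,-11,7]
j→8 (a[8]=-11≤7), i→7 (a[7]=8≥7); i<j, swap → [-6,-8,-10,5,-7,0,-5,-11,8,7]
j→7, i→8; i≥j, return j=7. a = [-6,-8,-10,5,-7,0,-5,-11,8,7]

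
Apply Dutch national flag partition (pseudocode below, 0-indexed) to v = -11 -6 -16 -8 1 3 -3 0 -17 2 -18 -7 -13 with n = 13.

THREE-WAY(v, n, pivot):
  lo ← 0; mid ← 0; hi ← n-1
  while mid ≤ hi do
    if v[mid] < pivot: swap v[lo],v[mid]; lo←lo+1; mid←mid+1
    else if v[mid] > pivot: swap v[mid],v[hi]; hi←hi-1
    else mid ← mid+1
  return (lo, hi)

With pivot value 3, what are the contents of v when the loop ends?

lo=0 mid=0 hi=12
-11<3: swap(0,0), lo=1 mid=1 ⇒ -11 -6 -16 -8 1 3 -3 0 -17 2 -18 -7 -13
-6<3: swap(1,1), lo=2 mid=2 ⇒ -11 -6 -16 -8 1 3 -3 0 -17 2 -18 -7 -13
-16<3: swap(2,2), lo=3 mid=3 ⇒ -11 -6 -16 -8 1 3 -3 0 -17 2 -18 -7 -13
-8<3: swap(3,3), lo=4 mid=4 ⇒ -11 -6 -16 -8 1 3 -3 0 -17 2 -18 -7 -13
1<3: swap(4,4), lo=5 mid=5 ⇒ -11 -6 -16 -8 1 3 -3 0 -17 2 -18 -7 -13
3=3: mid=6
-3<3: swap(5,6), lo=6 mid=7 ⇒ -11 -6 -16 -8 1 -3 3 0 -17 2 -18 -7 -13
0<3: swap(6,7), lo=7 mid=8 ⇒ -11 -6 -16 -8 1 -3 0 3 -17 2 -18 -7 -13
-17<3: swap(7,8), lo=8 mid=9 ⇒ -11 -6 -16 -8 1 -3 0 -17 3 2 -18 -7 -13
2<3: swap(8,9), lo=9 mid=10 ⇒ -11 -6 -16 -8 1 -3 0 -17 2 3 -18 -7 -13
-18<3: swap(9,10), lo=10 mid=11 ⇒ -11 -6 -16 -8 1 -3 0 -17 2 -18 3 -7 -13
-7<3: swap(10,11), lo=11 mid=12 ⇒ -11 -6 -16 -8 1 -3 0 -17 2 -18 -7 3 -13
-13<3: swap(11,12), lo=12 mid=13 ⇒ -11 -6 -16 -8 1 -3 0 -17 2 -18 -7 -13 3
done. lo=12 hi=12; v=-11 -6 -16 -8 1 -3 0 -17 2 -18 -7 -13 3

-11 -6 -16 -8 1 -3 0 -17 2 -18 -7 -13 3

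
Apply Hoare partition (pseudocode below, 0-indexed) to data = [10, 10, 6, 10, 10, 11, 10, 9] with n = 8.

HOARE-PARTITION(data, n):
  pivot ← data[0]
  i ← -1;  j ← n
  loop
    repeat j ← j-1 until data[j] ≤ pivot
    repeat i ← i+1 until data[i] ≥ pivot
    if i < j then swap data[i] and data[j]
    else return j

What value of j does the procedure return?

3

pivot=10
j stops at 7 (9), i stops at 0 (10); swap ⇒ [9, 10, 6, 10, 10, 11, 10, 10]
j stops at 6 (10), i stops at 1 (10); swap ⇒ [9, 10, 6, 10, 10, 11, 10, 10]
j stops at 4 (10), i stops at 3 (10); swap ⇒ [9, 10, 6, 10, 10, 11, 10, 10]
j stops at 3, i stops at 4; i≥j ⇒ return 3. data=[9, 10, 6, 10, 10, 11, 10, 10]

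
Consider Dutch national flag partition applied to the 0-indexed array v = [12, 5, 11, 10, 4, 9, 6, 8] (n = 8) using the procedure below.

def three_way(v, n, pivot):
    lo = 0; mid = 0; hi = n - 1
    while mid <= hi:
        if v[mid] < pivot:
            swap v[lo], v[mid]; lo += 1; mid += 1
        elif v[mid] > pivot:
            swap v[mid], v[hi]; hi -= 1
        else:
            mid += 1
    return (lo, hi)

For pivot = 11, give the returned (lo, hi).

lo=0 mid=0 hi=7
12>11: swap(0,7), hi=6 ⇒ [8, 5, 11, 10, 4, 9, 6, 12]
8<11: swap(0,0), lo=1 mid=1 ⇒ [8, 5, 11, 10, 4, 9, 6, 12]
5<11: swap(1,1), lo=2 mid=2 ⇒ [8, 5, 11, 10, 4, 9, 6, 12]
11=11: mid=3
10<11: swap(2,3), lo=3 mid=4 ⇒ [8, 5, 10, 11, 4, 9, 6, 12]
4<11: swap(3,4), lo=4 mid=5 ⇒ [8, 5, 10, 4, 11, 9, 6, 12]
9<11: swap(4,5), lo=5 mid=6 ⇒ [8, 5, 10, 4, 9, 11, 6, 12]
6<11: swap(5,6), lo=6 mid=7 ⇒ [8, 5, 10, 4, 9, 6, 11, 12]
done. lo=6 hi=6; v=[8, 5, 10, 4, 9, 6, 11, 12]

(6, 6)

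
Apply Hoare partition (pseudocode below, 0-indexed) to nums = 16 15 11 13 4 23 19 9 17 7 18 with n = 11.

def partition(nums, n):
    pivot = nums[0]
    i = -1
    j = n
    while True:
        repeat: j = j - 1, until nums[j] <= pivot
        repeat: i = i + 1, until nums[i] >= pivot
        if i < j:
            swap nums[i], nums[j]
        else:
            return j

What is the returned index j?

pivot = nums[0] = 16; i = -1, j = 11
j→9 (nums[9]=7≤16), i→0 (nums[0]=16≥16); i<j, swap → 7 15 11 13 4 23 19 9 17 16 18
j→7 (nums[7]=9≤16), i→5 (nums[5]=23≥16); i<j, swap → 7 15 11 13 4 9 19 23 17 16 18
j→5, i→6; i≥j, return j=5. nums = 7 15 11 13 4 9 19 23 17 16 18

5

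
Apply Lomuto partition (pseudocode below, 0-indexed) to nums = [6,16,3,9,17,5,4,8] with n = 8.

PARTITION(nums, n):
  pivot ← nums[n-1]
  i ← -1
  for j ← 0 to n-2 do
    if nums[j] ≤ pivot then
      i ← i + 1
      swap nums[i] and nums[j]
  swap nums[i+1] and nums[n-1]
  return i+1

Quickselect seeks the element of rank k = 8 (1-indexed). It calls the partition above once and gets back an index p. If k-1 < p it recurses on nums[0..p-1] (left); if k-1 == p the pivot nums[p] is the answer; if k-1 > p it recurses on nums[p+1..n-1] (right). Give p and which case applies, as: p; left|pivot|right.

pivot = nums[7] = 8; i = -1
j=0: nums[0]=6 ≤ 8 → i=0, swap nums[0],nums[0] (no change) → [6,16,3,9,17,5,4,8]
j=1: nums[1]=16 > 8 → no swap
j=2: nums[2]=3 ≤ 8 → i=1, swap nums[1],nums[2] → [6,3,16,9,17,5,4,8]
j=3: nums[3]=9 > 8 → no swap
j=4: nums[4]=17 > 8 → no swap
j=5: nums[5]=5 ≤ 8 → i=2, swap nums[2],nums[5] → [6,3,5,9,17,16,4,8]
j=6: nums[6]=4 ≤ 8 → i=3, swap nums[3],nums[6] → [6,3,5,4,17,16,9,8]
final swap nums[4],nums[7] → [6,3,5,4,8,16,9,17]; return 4
p = 4; k-1 = 7 > 4 ⇒ right

4; right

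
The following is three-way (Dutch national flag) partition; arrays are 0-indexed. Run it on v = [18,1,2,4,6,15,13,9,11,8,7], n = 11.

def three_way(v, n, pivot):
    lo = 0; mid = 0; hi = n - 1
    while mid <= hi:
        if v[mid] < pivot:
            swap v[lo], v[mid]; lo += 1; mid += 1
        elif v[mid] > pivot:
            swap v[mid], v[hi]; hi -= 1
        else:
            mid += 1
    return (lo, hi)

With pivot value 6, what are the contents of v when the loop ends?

[1,2,4,6,15,13,9,11,8,7,18]

pivot = 6; lo=0, mid=0, hi=10
v[mid]=18>6: swap v[0],v[10]; hi=9 → [7,1,2,4,6,15,13,9,11,8,18]
v[mid]=7>6: swap v[0],v[9]; hi=8 → [8,1,2,4,6,15,13,9,11,7,18]
v[mid]=8>6: swap v[0],v[8]; hi=7 → [11,1,2,4,6,15,13,9,8,7,18]
v[mid]=11>6: swap v[0],v[7]; hi=6 → [9,1,2,4,6,15,13,11,8,7,18]
v[mid]=9>6: swap v[0],v[6]; hi=5 → [13,1,2,4,6,15,9,11,8,7,18]
v[mid]=13>6: swap v[0],v[5]; hi=4 → [15,1,2,4,6,13,9,11,8,7,18]
v[mid]=15>6: swap v[0],v[4]; hi=3 → [6,1,2,4,15,13,9,11,8,7,18]
v[mid]=6=6: mid=1
v[mid]=1<6: swap v[0],v[1]; lo=1,mid=2 → [1,6,2,4,15,13,9,11,8,7,18]
v[mid]=2<6: swap v[1],v[2]; lo=2,mid=3 → [1,2,6,4,15,13,9,11,8,7,18]
v[mid]=4<6: swap v[2],v[3]; lo=3,mid=4 → [1,2,4,6,15,13,9,11,8,7,18]
end: lo=3, hi=3; v = [1,2,4,6,15,13,9,11,8,7,18]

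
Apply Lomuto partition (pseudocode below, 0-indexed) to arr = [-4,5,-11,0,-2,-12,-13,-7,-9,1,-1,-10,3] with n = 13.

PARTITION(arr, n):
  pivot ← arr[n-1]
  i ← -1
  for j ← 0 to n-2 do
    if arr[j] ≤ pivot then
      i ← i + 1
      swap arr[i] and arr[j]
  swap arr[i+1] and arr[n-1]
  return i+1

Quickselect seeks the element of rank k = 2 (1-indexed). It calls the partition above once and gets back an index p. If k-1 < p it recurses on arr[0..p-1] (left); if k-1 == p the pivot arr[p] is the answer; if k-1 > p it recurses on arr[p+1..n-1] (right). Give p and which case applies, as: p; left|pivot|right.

11; left

pivot = arr[12] = 3; i = -1
j=0: arr[0]=-4 ≤ 3 → i=0, swap arr[0],arr[0] (no change) → [-4,5,-11,0,-2,-12,-13,-7,-9,1,-1,-10,3]
j=1: arr[1]=5 > 3 → no swap
j=2: arr[2]=-11 ≤ 3 → i=1, swap arr[1],arr[2] → [-4,-11,5,0,-2,-12,-13,-7,-9,1,-1,-10,3]
j=3: arr[3]=0 ≤ 3 → i=2, swap arr[2],arr[3] → [-4,-11,0,5,-2,-12,-13,-7,-9,1,-1,-10,3]
j=4: arr[4]=-2 ≤ 3 → i=3, swap arr[3],arr[4] → [-4,-11,0,-2,5,-12,-13,-7,-9,1,-1,-10,3]
j=5: arr[5]=-12 ≤ 3 → i=4, swap arr[4],arr[5] → [-4,-11,0,-2,-12,5,-13,-7,-9,1,-1,-10,3]
j=6: arr[6]=-13 ≤ 3 → i=5, swap arr[5],arr[6] → [-4,-11,0,-2,-12,-13,5,-7,-9,1,-1,-10,3]
j=7: arr[7]=-7 ≤ 3 → i=6, swap arr[6],arr[7] → [-4,-11,0,-2,-12,-13,-7,5,-9,1,-1,-10,3]
j=8: arr[8]=-9 ≤ 3 → i=7, swap arr[7],arr[8] → [-4,-11,0,-2,-12,-13,-7,-9,5,1,-1,-10,3]
j=9: arr[9]=1 ≤ 3 → i=8, swap arr[8],arr[9] → [-4,-11,0,-2,-12,-13,-7,-9,1,5,-1,-10,3]
j=10: arr[10]=-1 ≤ 3 → i=9, swap arr[9],arr[10] → [-4,-11,0,-2,-12,-13,-7,-9,1,-1,5,-10,3]
j=11: arr[11]=-10 ≤ 3 → i=10, swap arr[10],arr[11] → [-4,-11,0,-2,-12,-13,-7,-9,1,-1,-10,5,3]
final swap arr[11],arr[12] → [-4,-11,0,-2,-12,-13,-7,-9,1,-1,-10,3,5]; return 11
p = 11; k-1 = 1 < 11 ⇒ left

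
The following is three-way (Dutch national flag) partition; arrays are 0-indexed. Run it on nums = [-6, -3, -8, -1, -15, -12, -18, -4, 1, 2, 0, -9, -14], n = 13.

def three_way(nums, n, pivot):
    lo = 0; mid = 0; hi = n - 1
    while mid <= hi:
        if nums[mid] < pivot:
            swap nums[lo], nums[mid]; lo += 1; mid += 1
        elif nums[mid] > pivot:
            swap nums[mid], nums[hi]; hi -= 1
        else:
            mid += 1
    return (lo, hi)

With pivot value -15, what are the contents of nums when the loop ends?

[-18, -15, -1, -8, -12, -3, -4, 1, 2, 0, -9, -14, -6]

pivot = -15; lo=0, mid=0, hi=12
nums[mid]=-6>-15: swap nums[0],nums[12]; hi=11 → [-14, -3, -8, -1, -15, -12, -18, -4, 1, 2, 0, -9, -6]
nums[mid]=-14>-15: swap nums[0],nums[11]; hi=10 → [-9, -3, -8, -1, -15, -12, -18, -4, 1, 2, 0, -14, -6]
nums[mid]=-9>-15: swap nums[0],nums[10]; hi=9 → [0, -3, -8, -1, -15, -12, -18, -4, 1, 2, -9, -14, -6]
nums[mid]=0>-15: swap nums[0],nums[9]; hi=8 → [2, -3, -8, -1, -15, -12, -18, -4, 1, 0, -9, -14, -6]
nums[mid]=2>-15: swap nums[0],nums[8]; hi=7 → [1, -3, -8, -1, -15, -12, -18, -4, 2, 0, -9, -14, -6]
nums[mid]=1>-15: swap nums[0],nums[7]; hi=6 → [-4, -3, -8, -1, -15, -12, -18, 1, 2, 0, -9, -14, -6]
nums[mid]=-4>-15: swap nums[0],nums[6]; hi=5 → [-18, -3, -8, -1, -15, -12, -4, 1, 2, 0, -9, -14, -6]
nums[mid]=-18<-15: swap nums[0],nums[0]; lo=1,mid=1 → [-18, -3, -8, -1, -15, -12, -4, 1, 2, 0, -9, -14, -6]
nums[mid]=-3>-15: swap nums[1],nums[5]; hi=4 → [-18, -12, -8, -1, -15, -3, -4, 1, 2, 0, -9, -14, -6]
nums[mid]=-12>-15: swap nums[1],nums[4]; hi=3 → [-18, -15, -8, -1, -12, -3, -4, 1, 2, 0, -9, -14, -6]
nums[mid]=-15=-15: mid=2
nums[mid]=-8>-15: swap nums[2],nums[3]; hi=2 → [-18, -15, -1, -8, -12, -3, -4, 1, 2, 0, -9, -14, -6]
nums[mid]=-1>-15: swap nums[2],nums[2]; hi=1 → [-18, -15, -1, -8, -12, -3, -4, 1, 2, 0, -9, -14, -6]
end: lo=1, hi=1; nums = [-18, -15, -1, -8, -12, -3, -4, 1, 2, 0, -9, -14, -6]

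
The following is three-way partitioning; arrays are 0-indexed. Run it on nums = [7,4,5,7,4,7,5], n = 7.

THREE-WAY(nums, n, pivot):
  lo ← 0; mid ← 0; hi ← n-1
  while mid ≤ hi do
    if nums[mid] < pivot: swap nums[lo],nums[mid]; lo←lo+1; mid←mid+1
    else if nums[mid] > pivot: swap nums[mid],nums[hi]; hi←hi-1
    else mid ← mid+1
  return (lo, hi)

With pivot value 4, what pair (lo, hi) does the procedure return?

lo=0 mid=0 hi=6
7>4: swap(0,6), hi=5 ⇒ [5,4,5,7,4,7,7]
5>4: swap(0,5), hi=4 ⇒ [7,4,5,7,4,5,7]
7>4: swap(0,4), hi=3 ⇒ [4,4,5,7,7,5,7]
4=4: mid=1
4=4: mid=2
5>4: swap(2,3), hi=2 ⇒ [4,4,7,5,7,5,7]
7>4: swap(2,2), hi=1 ⇒ [4,4,7,5,7,5,7]
done. lo=0 hi=1; nums=[4,4,7,5,7,5,7]

(0, 1)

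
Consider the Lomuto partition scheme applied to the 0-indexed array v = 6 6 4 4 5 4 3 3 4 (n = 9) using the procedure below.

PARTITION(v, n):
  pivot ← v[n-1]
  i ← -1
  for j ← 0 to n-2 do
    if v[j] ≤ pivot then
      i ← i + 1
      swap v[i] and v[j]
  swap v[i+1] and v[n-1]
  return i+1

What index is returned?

5

pivot = v[8] = 4; i = -1
j=0: v[0]=6 > 4 → no swap
j=1: v[1]=6 > 4 → no swap
j=2: v[2]=4 ≤ 4 → i=0, swap v[0],v[2] → 4 6 6 4 5 4 3 3 4
j=3: v[3]=4 ≤ 4 → i=1, swap v[1],v[3] → 4 4 6 6 5 4 3 3 4
j=4: v[4]=5 > 4 → no swap
j=5: v[5]=4 ≤ 4 → i=2, swap v[2],v[5] → 4 4 4 6 5 6 3 3 4
j=6: v[6]=3 ≤ 4 → i=3, swap v[3],v[6] → 4 4 4 3 5 6 6 3 4
j=7: v[7]=3 ≤ 4 → i=4, swap v[4],v[7] → 4 4 4 3 3 6 6 5 4
final swap v[5],v[8] → 4 4 4 3 3 4 6 5 6; return 5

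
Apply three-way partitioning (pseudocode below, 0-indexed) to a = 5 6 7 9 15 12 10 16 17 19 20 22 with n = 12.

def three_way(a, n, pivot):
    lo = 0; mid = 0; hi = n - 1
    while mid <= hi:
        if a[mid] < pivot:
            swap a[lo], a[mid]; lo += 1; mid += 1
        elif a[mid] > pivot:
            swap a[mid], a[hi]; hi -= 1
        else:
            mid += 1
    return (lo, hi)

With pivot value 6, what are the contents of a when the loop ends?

lo=0 mid=0 hi=11
5<6: swap(0,0), lo=1 mid=1 ⇒ 5 6 7 9 15 12 10 16 17 19 20 22
6=6: mid=2
7>6: swap(2,11), hi=10 ⇒ 5 6 22 9 15 12 10 16 17 19 20 7
22>6: swap(2,10), hi=9 ⇒ 5 6 20 9 15 12 10 16 17 19 22 7
20>6: swap(2,9), hi=8 ⇒ 5 6 19 9 15 12 10 16 17 20 22 7
19>6: swap(2,8), hi=7 ⇒ 5 6 17 9 15 12 10 16 19 20 22 7
17>6: swap(2,7), hi=6 ⇒ 5 6 16 9 15 12 10 17 19 20 22 7
16>6: swap(2,6), hi=5 ⇒ 5 6 10 9 15 12 16 17 19 20 22 7
10>6: swap(2,5), hi=4 ⇒ 5 6 12 9 15 10 16 17 19 20 22 7
12>6: swap(2,4), hi=3 ⇒ 5 6 15 9 12 10 16 17 19 20 22 7
15>6: swap(2,3), hi=2 ⇒ 5 6 9 15 12 10 16 17 19 20 22 7
9>6: swap(2,2), hi=1 ⇒ 5 6 9 15 12 10 16 17 19 20 22 7
done. lo=1 hi=1; a=5 6 9 15 12 10 16 17 19 20 22 7

5 6 9 15 12 10 16 17 19 20 22 7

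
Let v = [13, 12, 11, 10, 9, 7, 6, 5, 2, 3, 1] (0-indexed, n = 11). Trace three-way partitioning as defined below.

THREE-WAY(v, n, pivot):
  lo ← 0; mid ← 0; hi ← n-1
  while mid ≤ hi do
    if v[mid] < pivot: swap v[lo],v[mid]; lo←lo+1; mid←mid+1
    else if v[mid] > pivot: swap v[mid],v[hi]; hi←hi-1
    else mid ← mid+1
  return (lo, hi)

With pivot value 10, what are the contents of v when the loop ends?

pivot = 10; lo=0, mid=0, hi=10
v[mid]=13>10: swap v[0],v[10]; hi=9 → [1, 12, 11, 10, 9, 7, 6, 5, 2, 3, 13]
v[mid]=1<10: swap v[0],v[0]; lo=1,mid=1 → [1, 12, 11, 10, 9, 7, 6, 5, 2, 3, 13]
v[mid]=12>10: swap v[1],v[9]; hi=8 → [1, 3, 11, 10, 9, 7, 6, 5, 2, 12, 13]
v[mid]=3<10: swap v[1],v[1]; lo=2,mid=2 → [1, 3, 11, 10, 9, 7, 6, 5, 2, 12, 13]
v[mid]=11>10: swap v[2],v[8]; hi=7 → [1, 3, 2, 10, 9, 7, 6, 5, 11, 12, 13]
v[mid]=2<10: swap v[2],v[2]; lo=3,mid=3 → [1, 3, 2, 10, 9, 7, 6, 5, 11, 12, 13]
v[mid]=10=10: mid=4
v[mid]=9<10: swap v[3],v[4]; lo=4,mid=5 → [1, 3, 2, 9, 10, 7, 6, 5, 11, 12, 13]
v[mid]=7<10: swap v[4],v[5]; lo=5,mid=6 → [1, 3, 2, 9, 7, 10, 6, 5, 11, 12, 13]
v[mid]=6<10: swap v[5],v[6]; lo=6,mid=7 → [1, 3, 2, 9, 7, 6, 10, 5, 11, 12, 13]
v[mid]=5<10: swap v[6],v[7]; lo=7,mid=8 → [1, 3, 2, 9, 7, 6, 5, 10, 11, 12, 13]
end: lo=7, hi=7; v = [1, 3, 2, 9, 7, 6, 5, 10, 11, 12, 13]

[1, 3, 2, 9, 7, 6, 5, 10, 11, 12, 13]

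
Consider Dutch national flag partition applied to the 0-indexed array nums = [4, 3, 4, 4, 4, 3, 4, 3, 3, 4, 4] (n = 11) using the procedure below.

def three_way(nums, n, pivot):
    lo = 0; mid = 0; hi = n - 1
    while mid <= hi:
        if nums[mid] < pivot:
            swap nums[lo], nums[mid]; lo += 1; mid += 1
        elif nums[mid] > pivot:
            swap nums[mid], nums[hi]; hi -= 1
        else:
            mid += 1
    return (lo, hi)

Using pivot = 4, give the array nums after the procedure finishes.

[3, 3, 3, 3, 4, 4, 4, 4, 4, 4, 4]

pivot = 4; lo=0, mid=0, hi=10
nums[mid]=4=4: mid=1
nums[mid]=3<4: swap nums[0],nums[1]; lo=1,mid=2 → [3, 4, 4, 4, 4, 3, 4, 3, 3, 4, 4]
nums[mid]=4=4: mid=3
nums[mid]=4=4: mid=4
nums[mid]=4=4: mid=5
nums[mid]=3<4: swap nums[1],nums[5]; lo=2,mid=6 → [3, 3, 4, 4, 4, 4, 4, 3, 3, 4, 4]
nums[mid]=4=4: mid=7
nums[mid]=3<4: swap nums[2],nums[7]; lo=3,mid=8 → [3, 3, 3, 4, 4, 4, 4, 4, 3, 4, 4]
nums[mid]=3<4: swap nums[3],nums[8]; lo=4,mid=9 → [3, 3, 3, 3, 4, 4, 4, 4, 4, 4, 4]
nums[mid]=4=4: mid=10
nums[mid]=4=4: mid=11
end: lo=4, hi=10; nums = [3, 3, 3, 3, 4, 4, 4, 4, 4, 4, 4]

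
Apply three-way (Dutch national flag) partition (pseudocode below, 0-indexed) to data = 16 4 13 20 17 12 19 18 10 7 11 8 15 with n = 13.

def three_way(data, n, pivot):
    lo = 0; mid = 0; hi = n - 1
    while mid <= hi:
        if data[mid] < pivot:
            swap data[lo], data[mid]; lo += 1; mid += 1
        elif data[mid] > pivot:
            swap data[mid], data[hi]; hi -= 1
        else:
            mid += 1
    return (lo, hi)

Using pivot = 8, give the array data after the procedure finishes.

4 7 8 17 12 19 18 10 20 11 13 15 16

pivot = 8; lo=0, mid=0, hi=12
data[mid]=16>8: swap data[0],data[12]; hi=11 → 15 4 13 20 17 12 19 18 10 7 11 8 16
data[mid]=15>8: swap data[0],data[11]; hi=10 → 8 4 13 20 17 12 19 18 10 7 11 15 16
data[mid]=8=8: mid=1
data[mid]=4<8: swap data[0],data[1]; lo=1,mid=2 → 4 8 13 20 17 12 19 18 10 7 11 15 16
data[mid]=13>8: swap data[2],data[10]; hi=9 → 4 8 11 20 17 12 19 18 10 7 13 15 16
data[mid]=11>8: swap data[2],data[9]; hi=8 → 4 8 7 20 17 12 19 18 10 11 13 15 16
data[mid]=7<8: swap data[1],data[2]; lo=2,mid=3 → 4 7 8 20 17 12 19 18 10 11 13 15 16
data[mid]=20>8: swap data[3],data[8]; hi=7 → 4 7 8 10 17 12 19 18 20 11 13 15 16
data[mid]=10>8: swap data[3],data[7]; hi=6 → 4 7 8 18 17 12 19 10 20 11 13 15 16
data[mid]=18>8: swap data[3],data[6]; hi=5 → 4 7 8 19 17 12 18 10 20 11 13 15 16
data[mid]=19>8: swap data[3],data[5]; hi=4 → 4 7 8 12 17 19 18 10 20 11 13 15 16
data[mid]=12>8: swap data[3],data[4]; hi=3 → 4 7 8 17 12 19 18 10 20 11 13 15 16
data[mid]=17>8: swap data[3],data[3]; hi=2 → 4 7 8 17 12 19 18 10 20 11 13 15 16
end: lo=2, hi=2; data = 4 7 8 17 12 19 18 10 20 11 13 15 16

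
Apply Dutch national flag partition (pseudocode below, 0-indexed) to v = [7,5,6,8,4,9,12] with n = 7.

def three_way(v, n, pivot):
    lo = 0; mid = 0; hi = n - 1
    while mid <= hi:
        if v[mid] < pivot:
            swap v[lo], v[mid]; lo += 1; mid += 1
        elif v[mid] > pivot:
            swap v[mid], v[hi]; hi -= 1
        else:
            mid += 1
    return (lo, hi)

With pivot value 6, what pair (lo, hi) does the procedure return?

pivot = 6; lo=0, mid=0, hi=6
v[mid]=7>6: swap v[0],v[6]; hi=5 → [12,5,6,8,4,9,7]
v[mid]=12>6: swap v[0],v[5]; hi=4 → [9,5,6,8,4,12,7]
v[mid]=9>6: swap v[0],v[4]; hi=3 → [4,5,6,8,9,12,7]
v[mid]=4<6: swap v[0],v[0]; lo=1,mid=1 → [4,5,6,8,9,12,7]
v[mid]=5<6: swap v[1],v[1]; lo=2,mid=2 → [4,5,6,8,9,12,7]
v[mid]=6=6: mid=3
v[mid]=8>6: swap v[3],v[3]; hi=2 → [4,5,6,8,9,12,7]
end: lo=2, hi=2; v = [4,5,6,8,9,12,7]

(2, 2)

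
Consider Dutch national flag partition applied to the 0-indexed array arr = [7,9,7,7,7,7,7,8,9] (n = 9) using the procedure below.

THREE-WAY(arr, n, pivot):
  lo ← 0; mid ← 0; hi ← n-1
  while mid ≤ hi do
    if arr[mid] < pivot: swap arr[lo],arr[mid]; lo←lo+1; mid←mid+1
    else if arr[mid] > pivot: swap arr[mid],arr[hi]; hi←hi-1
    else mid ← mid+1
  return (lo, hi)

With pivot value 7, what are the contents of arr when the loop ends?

pivot = 7; lo=0, mid=0, hi=8
arr[mid]=7=7: mid=1
arr[mid]=9>7: swap arr[1],arr[8]; hi=7 → [7,9,7,7,7,7,7,8,9]
arr[mid]=9>7: swap arr[1],arr[7]; hi=6 → [7,8,7,7,7,7,7,9,9]
arr[mid]=8>7: swap arr[1],arr[6]; hi=5 → [7,7,7,7,7,7,8,9,9]
arr[mid]=7=7: mid=2
arr[mid]=7=7: mid=3
arr[mid]=7=7: mid=4
arr[mid]=7=7: mid=5
arr[mid]=7=7: mid=6
end: lo=0, hi=5; arr = [7,7,7,7,7,7,8,9,9]

[7,7,7,7,7,7,8,9,9]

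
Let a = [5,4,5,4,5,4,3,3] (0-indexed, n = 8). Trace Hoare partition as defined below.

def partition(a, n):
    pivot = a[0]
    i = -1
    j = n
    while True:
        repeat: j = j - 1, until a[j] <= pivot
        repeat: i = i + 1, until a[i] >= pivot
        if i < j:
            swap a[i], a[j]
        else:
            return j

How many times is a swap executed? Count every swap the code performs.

pivot=5
j stops at 7 (3), i stops at 0 (5); swap ⇒ [3,4,5,4,5,4,3,5]
j stops at 6 (3), i stops at 2 (5); swap ⇒ [3,4,3,4,5,4,5,5]
j stops at 5 (4), i stops at 4 (5); swap ⇒ [3,4,3,4,4,5,5,5]
j stops at 4, i stops at 5; i≥j ⇒ return 4. a=[3,4,3,4,4,5,5,5]

3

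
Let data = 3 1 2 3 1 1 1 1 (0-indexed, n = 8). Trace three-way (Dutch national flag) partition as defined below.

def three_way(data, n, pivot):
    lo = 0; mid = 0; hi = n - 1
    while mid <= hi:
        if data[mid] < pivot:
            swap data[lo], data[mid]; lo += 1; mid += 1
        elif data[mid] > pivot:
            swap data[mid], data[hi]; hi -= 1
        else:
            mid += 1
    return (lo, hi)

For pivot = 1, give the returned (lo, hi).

lo=0 mid=0 hi=7
3>1: swap(0,7), hi=6 ⇒ 1 1 2 3 1 1 1 3
1=1: mid=1
1=1: mid=2
2>1: swap(2,6), hi=5 ⇒ 1 1 1 3 1 1 2 3
1=1: mid=3
3>1: swap(3,5), hi=4 ⇒ 1 1 1 1 1 3 2 3
1=1: mid=4
1=1: mid=5
done. lo=0 hi=4; data=1 1 1 1 1 3 2 3

(0, 4)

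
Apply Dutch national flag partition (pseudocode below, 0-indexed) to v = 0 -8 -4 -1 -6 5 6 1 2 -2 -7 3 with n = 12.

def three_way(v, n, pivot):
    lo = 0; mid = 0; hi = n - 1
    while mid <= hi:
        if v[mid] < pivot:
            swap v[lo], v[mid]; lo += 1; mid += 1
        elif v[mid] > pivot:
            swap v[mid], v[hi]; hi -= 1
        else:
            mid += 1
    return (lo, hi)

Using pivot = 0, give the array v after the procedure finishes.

-8 -4 -1 -6 -7 -2 0 2 1 6 3 5

pivot = 0; lo=0, mid=0, hi=11
v[mid]=0=0: mid=1
v[mid]=-8<0: swap v[0],v[1]; lo=1,mid=2 → -8 0 -4 -1 -6 5 6 1 2 -2 -7 3
v[mid]=-4<0: swap v[1],v[2]; lo=2,mid=3 → -8 -4 0 -1 -6 5 6 1 2 -2 -7 3
v[mid]=-1<0: swap v[2],v[3]; lo=3,mid=4 → -8 -4 -1 0 -6 5 6 1 2 -2 -7 3
v[mid]=-6<0: swap v[3],v[4]; lo=4,mid=5 → -8 -4 -1 -6 0 5 6 1 2 -2 -7 3
v[mid]=5>0: swap v[5],v[11]; hi=10 → -8 -4 -1 -6 0 3 6 1 2 -2 -7 5
v[mid]=3>0: swap v[5],v[10]; hi=9 → -8 -4 -1 -6 0 -7 6 1 2 -2 3 5
v[mid]=-7<0: swap v[4],v[5]; lo=5,mid=6 → -8 -4 -1 -6 -7 0 6 1 2 -2 3 5
v[mid]=6>0: swap v[6],v[9]; hi=8 → -8 -4 -1 -6 -7 0 -2 1 2 6 3 5
v[mid]=-2<0: swap v[5],v[6]; lo=6,mid=7 → -8 -4 -1 -6 -7 -2 0 1 2 6 3 5
v[mid]=1>0: swap v[7],v[8]; hi=7 → -8 -4 -1 -6 -7 -2 0 2 1 6 3 5
v[mid]=2>0: swap v[7],v[7]; hi=6 → -8 -4 -1 -6 -7 -2 0 2 1 6 3 5
end: lo=6, hi=6; v = -8 -4 -1 -6 -7 -2 0 2 1 6 3 5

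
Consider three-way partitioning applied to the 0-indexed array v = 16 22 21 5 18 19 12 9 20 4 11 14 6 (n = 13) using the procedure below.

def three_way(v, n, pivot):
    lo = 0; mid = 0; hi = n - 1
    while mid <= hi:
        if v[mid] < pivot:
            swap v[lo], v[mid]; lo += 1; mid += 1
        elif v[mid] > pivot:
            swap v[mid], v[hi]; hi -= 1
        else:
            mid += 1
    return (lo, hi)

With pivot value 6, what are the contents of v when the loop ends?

pivot = 6; lo=0, mid=0, hi=12
v[mid]=16>6: swap v[0],v[12]; hi=11 → 6 22 21 5 18 19 12 9 20 4 11 14 16
v[mid]=6=6: mid=1
v[mid]=22>6: swap v[1],v[11]; hi=10 → 6 14 21 5 18 19 12 9 20 4 11 22 16
v[mid]=14>6: swap v[1],v[10]; hi=9 → 6 11 21 5 18 19 12 9 20 4 14 22 16
v[mid]=11>6: swap v[1],v[9]; hi=8 → 6 4 21 5 18 19 12 9 20 11 14 22 16
v[mid]=4<6: swap v[0],v[1]; lo=1,mid=2 → 4 6 21 5 18 19 12 9 20 11 14 22 16
v[mid]=21>6: swap v[2],v[8]; hi=7 → 4 6 20 5 18 19 12 9 21 11 14 22 16
v[mid]=20>6: swap v[2],v[7]; hi=6 → 4 6 9 5 18 19 12 20 21 11 14 22 16
v[mid]=9>6: swap v[2],v[6]; hi=5 → 4 6 12 5 18 19 9 20 21 11 14 22 16
v[mid]=12>6: swap v[2],v[5]; hi=4 → 4 6 19 5 18 12 9 20 21 11 14 22 16
v[mid]=19>6: swap v[2],v[4]; hi=3 → 4 6 18 5 19 12 9 20 21 11 14 22 16
v[mid]=18>6: swap v[2],v[3]; hi=2 → 4 6 5 18 19 12 9 20 21 11 14 22 16
v[mid]=5<6: swap v[1],v[2]; lo=2,mid=3 → 4 5 6 18 19 12 9 20 21 11 14 22 16
end: lo=2, hi=2; v = 4 5 6 18 19 12 9 20 21 11 14 22 16

4 5 6 18 19 12 9 20 21 11 14 22 16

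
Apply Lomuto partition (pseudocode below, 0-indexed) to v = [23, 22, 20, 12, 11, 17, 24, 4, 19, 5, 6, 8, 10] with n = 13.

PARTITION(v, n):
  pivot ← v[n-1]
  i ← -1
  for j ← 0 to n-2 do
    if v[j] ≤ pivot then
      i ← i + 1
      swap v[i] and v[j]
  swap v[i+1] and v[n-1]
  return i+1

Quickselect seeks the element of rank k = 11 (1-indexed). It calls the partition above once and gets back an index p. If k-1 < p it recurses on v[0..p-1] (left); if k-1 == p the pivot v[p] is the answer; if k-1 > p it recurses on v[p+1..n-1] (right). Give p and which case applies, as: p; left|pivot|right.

4; right

pivot = v[12] = 10; i = -1
j=0: v[0]=23 > 10 → no swap
j=1: v[1]=22 > 10 → no swap
j=2: v[2]=20 > 10 → no swap
j=3: v[3]=12 > 10 → no swap
j=4: v[4]=11 > 10 → no swap
j=5: v[5]=17 > 10 → no swap
j=6: v[6]=24 > 10 → no swap
j=7: v[7]=4 ≤ 10 → i=0, swap v[0],v[7] → [4, 22, 20, 12, 11, 17, 24, 23, 19, 5, 6, 8, 10]
j=8: v[8]=19 > 10 → no swap
j=9: v[9]=5 ≤ 10 → i=1, swap v[1],v[9] → [4, 5, 20, 12, 11, 17, 24, 23, 19, 22, 6, 8, 10]
j=10: v[10]=6 ≤ 10 → i=2, swap v[2],v[10] → [4, 5, 6, 12, 11, 17, 24, 23, 19, 22, 20, 8, 10]
j=11: v[11]=8 ≤ 10 → i=3, swap v[3],v[11] → [4, 5, 6, 8, 11, 17, 24, 23, 19, 22, 20, 12, 10]
final swap v[4],v[12] → [4, 5, 6, 8, 10, 17, 24, 23, 19, 22, 20, 12, 11]; return 4
p = 4; k-1 = 10 > 4 ⇒ right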